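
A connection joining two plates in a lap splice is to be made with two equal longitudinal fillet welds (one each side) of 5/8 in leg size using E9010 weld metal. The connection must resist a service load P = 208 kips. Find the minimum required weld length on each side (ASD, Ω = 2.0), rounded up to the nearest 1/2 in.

E90XX → F_EXX = 90 ksi.
Throat t_e = 0.707 × 0.625 = 0.4419 in.
r_n/Ω = (0.6 × 90 × 0.4419) / 2.0 = 11.93 kip/in.
L_req = P / (r_n/Ω) = 208 / 11.93 = 17.43 in total.
Per side: 17.43 / 2 = 8.717 in.
Round up → use L = 9 in on each side.

L = 9 in on each side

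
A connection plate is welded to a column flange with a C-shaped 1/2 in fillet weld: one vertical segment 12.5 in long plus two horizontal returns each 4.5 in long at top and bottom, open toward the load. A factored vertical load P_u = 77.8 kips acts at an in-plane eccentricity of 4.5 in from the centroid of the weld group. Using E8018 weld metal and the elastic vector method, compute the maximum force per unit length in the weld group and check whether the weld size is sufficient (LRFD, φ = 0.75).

E80XX → F_EXX = 80 ksi.
Total weld length L_w = 21.5 in. Treat welds as unit-width lines.
Centroid: x̄ = 2×4.5×2.25 / 21.5 = 0.9419 in from the vertical weld.
Polar moment about centroid: J = I_x + I_y = [12.5³/12 + 2×4.5×6.25²] + [12.5×0.9419² + 2(4.5³/12 + 4.5×1.308²)] = 556 in³.
Direct shear f_v = P/L_w = 77.8 / 21.5 = 3.619 kip/in (vertical).
Torsion M = P·e = 77.8 × 4.5 = 350.1 kip·in.
Critical point at (x, y) = (3.558, 6.25) from centroid. f_tx = M·y/J = 3.935 kip/in; f_ty = M·x/J = 2.24 kip/in.
Resultant f_max = √[f_tx² + (f_v + f_ty)²] = √[3.935² + (3.619 + 2.24)²] = 7.058 kip/in.
Capacity per unit length: φr_n = 0.75 × 0.6 × 80 × (0.707 × 0.5) = 12.73 kip/in.
7.058 ≤ 12.73 → adequate.

f_max ≈ 7.06 kip/in; adequate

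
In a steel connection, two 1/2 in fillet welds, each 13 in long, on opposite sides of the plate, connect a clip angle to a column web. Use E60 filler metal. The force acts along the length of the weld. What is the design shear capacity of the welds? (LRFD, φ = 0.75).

φR_n ≈ 248 kips

E60XX → F_EXX = 60 ksi.
Effective throat t_e = 0.707 × 0.5 = 0.3535 in.
Total length L = 26 in; A_we = 0.3535 × 26 = 9.191 in².
F_nw = 0.6 F_EXX = 0.6 × 60 = 36 ksi.
φR_n = 0.75 × 36 × 9.191 = 248.2 kips.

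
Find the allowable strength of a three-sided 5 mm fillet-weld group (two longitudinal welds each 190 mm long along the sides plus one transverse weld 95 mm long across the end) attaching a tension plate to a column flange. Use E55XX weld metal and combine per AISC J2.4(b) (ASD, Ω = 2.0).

E55XX → F_EXX = 550 MPa.
t_e = 0.707 × 5 = 3.535 mm.
R_nwl = 0.6 × 550 × 3.535 × 380 × 10⁻³ = 443.3 kN (longitudinal, 2 welds).
R_nwt = 0.6 × 550 × 3.535 × 95 × 10⁻³ = 110.8 kN (transverse, base value).
(i) R_nwl + R_nwt = 554.1 kN; (ii) 0.85 R_nwl + 1.5 R_nwt = 543 kN.
R_n = max = 554.1 kN [governs: (i)]; R_n/Ω = 277.1 kN.

R_n/Ω ≈ 277 kN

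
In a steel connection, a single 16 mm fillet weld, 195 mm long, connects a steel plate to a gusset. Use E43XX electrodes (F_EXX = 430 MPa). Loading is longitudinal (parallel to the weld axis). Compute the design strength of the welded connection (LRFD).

φR_n ≈ 427 kN

Effective throat t_e = 0.707 × 16 = 11.31 mm.
Total length L = 195 mm; A_we = 11.31 × 195 = 2206 mm².
F_nw = 0.6 F_EXX = 0.6 × 430 = 258 MPa.
φR_n = 0.75 × 258 × 2206 × 10⁻³ = 426.8 kN.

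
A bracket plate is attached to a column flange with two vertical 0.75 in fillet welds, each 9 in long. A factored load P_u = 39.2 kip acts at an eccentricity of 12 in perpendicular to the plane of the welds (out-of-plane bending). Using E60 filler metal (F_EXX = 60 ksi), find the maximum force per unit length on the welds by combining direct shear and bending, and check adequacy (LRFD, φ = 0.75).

L_w = 2 × 9 = 18 in; section modulus (unit throat) S = 2 × L²/6 = 27 in².
Direct shear f_v = P/L_w = 39.2/18 = 2.178 kip/in.
Moment M = P × e = 39.2 × 12 = 470.4 kip·in; bending f_b = M/S = 17.42 kip/in.
f_max = √(f_v² + f_b²) = √(2.178² + 17.42²) = 17.56 kip/in.
φr_n = 0.75 × 0.6 × 60 × (0.707 × 0.75) = 14.32 kip/in → NOT adequate.

f_max ≈ 17.6 kip/in; NOT adequate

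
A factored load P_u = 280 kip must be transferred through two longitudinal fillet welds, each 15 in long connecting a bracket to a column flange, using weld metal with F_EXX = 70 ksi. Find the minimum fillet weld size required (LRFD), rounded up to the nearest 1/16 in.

Total weld length L = 30 in.
Required throat t_e = P_u / (φ × 0.6 F_EXX × L) = 280 / (0.75 × 0.6 × 70 × 30) = 0.2963 in.
Required leg w = t_e / 0.707 = 0.4191 in → use 7/16 in.

w = 7/16 in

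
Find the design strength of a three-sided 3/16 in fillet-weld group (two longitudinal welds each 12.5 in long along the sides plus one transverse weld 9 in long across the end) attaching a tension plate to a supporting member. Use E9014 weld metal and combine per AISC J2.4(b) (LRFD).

φR_n ≈ 187 kip

E90XX → F_EXX = 90 ksi.
t_e = 0.707 × 0.1875 = 0.1326 in.
R_nwl = 0.6 × 90 × 0.1326 × 25 = 179 kip (longitudinal, 2 welds).
R_nwt = 0.6 × 90 × 0.1326 × 9 = 64.43 kip (transverse, base value).
(i) R_nwl + R_nwt = 243.4 kip; (ii) 0.85 R_nwl + 1.5 R_nwt = 248.8 kip.
R_n = max = 248.8 kip [governs: (ii)]; φR_n = 186.6 kip.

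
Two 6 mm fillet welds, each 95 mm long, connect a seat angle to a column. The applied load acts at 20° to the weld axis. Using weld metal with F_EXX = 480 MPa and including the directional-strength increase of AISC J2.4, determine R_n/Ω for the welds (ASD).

R_n/Ω ≈ 128 kN

t_e = 0.707 × 6 = 4.242 mm; A_we = 4.242 × 190 = 806 mm².
Directional factor: 1.0 + 0.5 sin^1.5(20°) = 1.1.
F_nw = 0.6 × 480 × 1.1 = 316.8 MPa.
R_n/Ω = (316.8 × 806) / 2.0 × 10⁻³ = 127.7 kN.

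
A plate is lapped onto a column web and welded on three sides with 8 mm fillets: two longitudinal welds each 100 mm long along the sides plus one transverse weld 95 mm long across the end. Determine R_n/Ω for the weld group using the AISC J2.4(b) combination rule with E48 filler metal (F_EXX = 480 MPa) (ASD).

t_e = 0.707 × 8 = 5.656 mm.
R_nwl = 0.6 × 480 × 5.656 × 200 × 10⁻³ = 325.8 kN (longitudinal, 2 welds).
R_nwt = 0.6 × 480 × 5.656 × 95 × 10⁻³ = 154.7 kN (transverse, base value).
(i) R_nwl + R_nwt = 480.5 kN; (ii) 0.85 R_nwl + 1.5 R_nwt = 509 kN.
R_n = max = 509 kN [governs: (ii)]; R_n/Ω = 254.5 kN.

R_n/Ω ≈ 255 kN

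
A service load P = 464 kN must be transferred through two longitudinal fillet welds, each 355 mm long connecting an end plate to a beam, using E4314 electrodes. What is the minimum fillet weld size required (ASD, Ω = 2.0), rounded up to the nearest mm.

E43XX → F_EXX = 430 MPa.
Total weld length L = 710 mm.
Required throat t_e = P × Ω / (0.6 F_EXX × L) = 464 × 2.0 / (0.6 × 430 × 710 × 10⁻³) = 5.066 mm.
Required leg w = t_e / 0.707 = 7.166 mm → use 8 mm.

w = 8 mm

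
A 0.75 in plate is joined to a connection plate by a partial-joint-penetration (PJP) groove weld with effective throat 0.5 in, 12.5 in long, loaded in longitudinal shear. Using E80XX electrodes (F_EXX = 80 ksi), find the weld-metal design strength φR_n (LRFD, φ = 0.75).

φR_n ≈ 225 kip

Effective throat (given) t_e = 0.5 in.
A_we = 0.5 × 12.5 = 6.25 in².
F_nw = 0.6 F_EXX = 48 ksi.
φR_n = 0.75 × 48 × 6.25 = 225 kip.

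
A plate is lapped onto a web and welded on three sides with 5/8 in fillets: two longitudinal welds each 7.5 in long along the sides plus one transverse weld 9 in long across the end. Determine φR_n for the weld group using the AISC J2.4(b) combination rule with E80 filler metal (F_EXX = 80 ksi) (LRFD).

φR_n ≈ 418 kips

t_e = 0.707 × 0.625 = 0.4419 in.
R_nwl = 0.6 × 80 × 0.4419 × 15 = 318.1 kips (longitudinal, 2 welds).
R_nwt = 0.6 × 80 × 0.4419 × 9 = 190.9 kips (transverse, base value).
(i) R_nwl + R_nwt = 509 kips; (ii) 0.85 R_nwl + 1.5 R_nwt = 556.8 kips.
R_n = max = 556.8 kips [governs: (ii)]; φR_n = 417.6 kips.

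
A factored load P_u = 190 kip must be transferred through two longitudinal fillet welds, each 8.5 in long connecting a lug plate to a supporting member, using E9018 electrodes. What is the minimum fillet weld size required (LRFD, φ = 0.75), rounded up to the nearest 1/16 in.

w = 7/16 in

E90XX → F_EXX = 90 ksi.
Total weld length L = 17 in.
Required throat t_e = P_u / (φ × 0.6 F_EXX × L) = 190 / (0.75 × 0.6 × 90 × 17) = 0.276 in.
Required leg w = t_e / 0.707 = 0.3903 in → use 7/16 in.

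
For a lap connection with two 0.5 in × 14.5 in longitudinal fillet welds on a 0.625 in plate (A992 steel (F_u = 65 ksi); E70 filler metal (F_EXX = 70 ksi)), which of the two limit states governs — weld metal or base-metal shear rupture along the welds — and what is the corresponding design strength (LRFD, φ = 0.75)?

φR_n ≈ 323 kip (weld metal governs)

t_e = 0.707 × 0.5 = 0.3535 in; L = 29 in.
Weld metal: φR_n = 0.75 × 0.6 × 70 × 0.3535 × 29 = 322.9 kip.
Base metal (shear rupture): φR_n = 0.75 × 0.6 × 65 × 0.625 × 29 = 530.2 kip.
Governing: weld metal.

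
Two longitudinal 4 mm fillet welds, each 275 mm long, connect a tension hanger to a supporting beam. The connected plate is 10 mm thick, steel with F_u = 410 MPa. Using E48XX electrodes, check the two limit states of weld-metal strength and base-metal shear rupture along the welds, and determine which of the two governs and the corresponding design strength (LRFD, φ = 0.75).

E48XX → F_EXX = 480 MPa.
t_e = 0.707 × 4 = 2.828 mm; L = 550 mm.
Weld metal: φR_n = 0.75 × 0.6 × 480 × 2.828 × 550 × 10⁻³ = 336 kN.
Base metal (shear rupture): φR_n = 0.75 × 0.6 × 410 × 10 × 550 × 10⁻³ = 1015 kN.
Governing: weld metal.

φR_n ≈ 336 kN (weld metal governs)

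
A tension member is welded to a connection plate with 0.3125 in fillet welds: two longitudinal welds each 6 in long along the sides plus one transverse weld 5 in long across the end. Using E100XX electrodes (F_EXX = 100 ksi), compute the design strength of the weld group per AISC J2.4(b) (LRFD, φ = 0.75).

t_e = 0.707 × 0.3125 = 0.2209 in.
R_nwl = 0.6 × 100 × 0.2209 × 12 = 159.1 kip (longitudinal, 2 welds).
R_nwt = 0.6 × 100 × 0.2209 × 5 = 66.28 kip (transverse, base value).
(i) R_nwl + R_nwt = 225.4 kip; (ii) 0.85 R_nwl + 1.5 R_nwt = 234.6 kip.
R_n = max = 234.6 kip [governs: (ii)]; φR_n = 176 kip.

φR_n ≈ 176 kip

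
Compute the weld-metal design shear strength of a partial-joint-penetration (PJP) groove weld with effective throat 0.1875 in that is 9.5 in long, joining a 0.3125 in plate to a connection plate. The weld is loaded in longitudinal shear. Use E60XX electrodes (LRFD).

E60XX → F_EXX = 60 ksi.
Effective throat (given) t_e = 0.1875 in.
A_we = 0.1875 × 9.5 = 1.781 in².
F_nw = 0.6 F_EXX = 36 ksi.
φR_n = 0.75 × 36 × 1.781 = 48.09 kips.

φR_n ≈ 48.1 kips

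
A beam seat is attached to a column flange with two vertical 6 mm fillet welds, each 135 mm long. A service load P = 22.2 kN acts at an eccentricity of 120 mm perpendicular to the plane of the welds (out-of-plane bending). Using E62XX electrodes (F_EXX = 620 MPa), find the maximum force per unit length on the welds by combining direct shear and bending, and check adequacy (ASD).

f_max ≈ 446 N/mm; adequate

L_w = 2 × 135 = 270 mm; section modulus (unit throat) S = 2 × L²/6 = 6075 mm².
Direct shear f_v = P/L_w = 22.2×10³/270 = 82.22 N/mm.
Moment M = P × e = 22.2×10³ × 120 = 2664000 N·mm; bending f_b = M/S = 438.5 N/mm.
f_max = √(f_v² + f_b²) = √(82.22² + 438.5²) = 446.2 N/mm.
r_n/Ω = (1/2.0) × 0.6 × 620 × (0.707 × 6) = 789 N/mm → adequate.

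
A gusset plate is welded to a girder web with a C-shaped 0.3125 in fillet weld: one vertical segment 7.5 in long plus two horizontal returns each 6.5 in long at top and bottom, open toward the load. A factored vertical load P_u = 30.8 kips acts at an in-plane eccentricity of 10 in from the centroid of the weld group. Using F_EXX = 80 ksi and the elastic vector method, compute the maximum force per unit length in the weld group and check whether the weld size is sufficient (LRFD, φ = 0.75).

f_max ≈ 6.92 kip/in; adequate

Total weld length L_w = 20.5 in. Treat welds as unit-width lines.
Centroid: x̄ = 2×6.5×3.25 / 20.5 = 2.061 in from the vertical weld.
Polar moment about centroid: J = I_x + I_y = [7.5³/12 + 2×6.5×3.75²] + [7.5×2.061² + 2(6.5³/12 + 6.5×1.189²)] = 314 in³.
Direct shear f_v = P/L_w = 30.8 / 20.5 = 1.502 kip/in (vertical).
Torsion M = P·e = 30.8 × 10 = 308 kip·in.
Critical point at (x, y) = (4.439, 3.75) from centroid. f_tx = M·y/J = 3.679 kip/in; f_ty = M·x/J = 4.355 kip/in.
Resultant f_max = √[f_tx² + (f_v + f_ty)²] = √[3.679² + (1.502 + 4.355)²] = 6.916 kip/in.
Capacity per unit length: φr_n = 0.75 × 0.6 × 80 × (0.707 × 0.3125) = 7.954 kip/in.
6.916 ≤ 7.954 → adequate.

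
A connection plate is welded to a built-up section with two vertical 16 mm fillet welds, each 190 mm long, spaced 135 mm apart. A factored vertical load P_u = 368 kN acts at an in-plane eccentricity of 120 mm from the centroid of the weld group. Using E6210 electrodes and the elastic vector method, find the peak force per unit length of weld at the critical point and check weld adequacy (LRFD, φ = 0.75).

E62XX → F_EXX = 620 MPa.
Total weld length L_w = 380 mm. Treat welds as unit-width lines.
Polar moment about centroid: J = 2[d³/12 + d(b/2)²] = 2[190³/12 + 190×67.5²] = 2875000 mm³.
Direct shear f_v = P/L_w = 368×10³ / 380 = 968.4 N/mm (vertical).
Torsion M = P·e = 368×10³ × 120 = 44160000 N·mm.
Critical point at (x, y) = (67.5, 95) from centroid. f_tx = M·y/J = 1459 N/mm; f_ty = M·x/J = 1037 N/mm.
Resultant f_max = √[f_tx² + (f_v + f_ty)²] = √[1459² + (968.4 + 1037)²] = 2480 N/mm.
Capacity per unit length: φr_n = 0.75 × 0.6 × 620 × (0.707 × 16) = 3156 N/mm.
2480 ≤ 3156 → adequate.

f_max ≈ 2480 N/mm; adequate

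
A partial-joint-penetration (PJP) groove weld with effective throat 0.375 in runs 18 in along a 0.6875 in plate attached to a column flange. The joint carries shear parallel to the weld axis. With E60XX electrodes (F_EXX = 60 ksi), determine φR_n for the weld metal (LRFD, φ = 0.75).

φR_n ≈ 182 kips

Effective throat (given) t_e = 0.375 in.
A_we = 0.375 × 18 = 6.75 in².
F_nw = 0.6 F_EXX = 36 ksi.
φR_n = 0.75 × 36 × 6.75 = 182.2 kips.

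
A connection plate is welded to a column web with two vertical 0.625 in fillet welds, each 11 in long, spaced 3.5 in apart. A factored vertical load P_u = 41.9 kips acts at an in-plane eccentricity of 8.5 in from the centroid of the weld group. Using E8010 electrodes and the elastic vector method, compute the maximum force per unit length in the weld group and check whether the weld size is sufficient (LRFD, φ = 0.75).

E80XX → F_EXX = 80 ksi.
Total weld length L_w = 22 in. Treat welds as unit-width lines.
Polar moment about centroid: J = 2[d³/12 + d(b/2)²] = 2[11³/12 + 11×1.75²] = 289.2 in³.
Direct shear f_v = P/L_w = 41.9 / 22 = 1.905 kip/in (vertical).
Torsion M = P·e = 41.9 × 8.5 = 356.15 kip·in.
Critical point at (x, y) = (1.75, 5.5) from centroid. f_tx = M·y/J = 6.773 kip/in; f_ty = M·x/J = 2.155 kip/in.
Resultant f_max = √[f_tx² + (f_v + f_ty)²] = √[6.773² + (1.905 + 2.155)²] = 7.897 kip/in.
Capacity per unit length: φr_n = 0.75 × 0.6 × 80 × (0.707 × 0.625) = 15.91 kip/in.
7.897 ≤ 15.91 → adequate.

f_max ≈ 7.9 kip/in; adequate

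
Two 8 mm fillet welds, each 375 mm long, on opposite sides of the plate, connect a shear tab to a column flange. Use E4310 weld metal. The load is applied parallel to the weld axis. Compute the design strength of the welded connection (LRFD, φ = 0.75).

φR_n ≈ 821 kN

E43XX → F_EXX = 430 MPa.
Effective throat t_e = 0.707 × 8 = 5.656 mm.
Total length L = 750 mm; A_we = 5.656 × 750 = 4242 mm².
F_nw = 0.6 F_EXX = 0.6 × 430 = 258 MPa.
φR_n = 0.75 × 258 × 4242 × 10⁻³ = 820.8 kN.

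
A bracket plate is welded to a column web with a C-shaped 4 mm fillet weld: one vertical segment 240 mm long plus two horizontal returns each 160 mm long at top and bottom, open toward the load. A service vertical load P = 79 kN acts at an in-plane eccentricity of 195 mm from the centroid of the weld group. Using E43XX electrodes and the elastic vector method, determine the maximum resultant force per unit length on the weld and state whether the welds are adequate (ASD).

f_max ≈ 458 N/mm; NOT adequate

E43XX → F_EXX = 430 MPa.
Total weld length L_w = 560 mm. Treat welds as unit-width lines.
Centroid: x̄ = 2×160×80 / 560 = 45.71 mm from the vertical weld.
Polar moment about centroid: J = I_x + I_y = [240³/12 + 2×160×120²] + [240×45.71² + 2(160³/12 + 160×34.29²)] = 7320000 mm³.
Direct shear f_v = P/L_w = 79×10³ / 560 = 141.1 N/mm (vertical).
Torsion M = P·e = 79×10³ × 195 = 15405000 N·mm.
Critical point at (x, y) = (114.3, 120) from centroid. f_tx = M·y/J = 252.5 N/mm; f_ty = M·x/J = 240.5 N/mm.
Resultant f_max = √[f_tx² + (f_v + f_ty)²] = √[252.5² + (141.1 + 240.5)²] = 457.6 N/mm.
Capacity per unit length: r_n/Ω = (1/2.0) × 0.6 × 430 × (0.707 × 4) = 364.8 N/mm.
457.6 > 364.8 → NOT adequate.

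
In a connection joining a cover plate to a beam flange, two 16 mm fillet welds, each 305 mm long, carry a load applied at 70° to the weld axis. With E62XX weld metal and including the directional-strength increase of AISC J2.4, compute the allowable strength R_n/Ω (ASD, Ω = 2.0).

E62XX → F_EXX = 620 MPa.
t_e = 0.707 × 16 = 11.31 mm; A_we = 11.31 × 610 = 6900 mm².
Directional factor: 1.0 + 0.5 sin^1.5(70°) = 1.455.
F_nw = 0.6 × 620 × 1.455 = 541.4 MPa.
R_n/Ω = (541.4 × 6900) / 2.0 × 10⁻³ = 1868 kN.

R_n/Ω ≈ 1870 kN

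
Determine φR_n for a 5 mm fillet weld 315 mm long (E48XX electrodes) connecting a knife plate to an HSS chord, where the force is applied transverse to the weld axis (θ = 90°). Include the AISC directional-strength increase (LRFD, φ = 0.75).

φR_n ≈ 361 kN

E48XX → F_EXX = 480 MPa.
t_e = 0.707 × 5 = 3.535 mm; A_we = 3.535 × 315 = 1114 mm².
Directional factor: 1.0 + 0.5 sin^1.5(90°) = 1.5.
F_nw = 0.6 × 480 × 1.5 = 432 MPa.
φR_n = 0.75 × 432 × 1114 × 10⁻³ = 360.8 kN.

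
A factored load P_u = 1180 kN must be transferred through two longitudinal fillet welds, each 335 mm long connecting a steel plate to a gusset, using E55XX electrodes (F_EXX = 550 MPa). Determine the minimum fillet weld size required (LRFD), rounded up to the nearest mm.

Total weld length L = 670 mm.
Required throat t_e = P_u / (φ × 0.6 F_EXX × L) = 1180 / (0.75 × 0.6 × 550 × 670 × 10⁻³) = 7.116 mm.
Required leg w = t_e / 0.707 = 10.06 mm → use 11 mm.

w = 11 mm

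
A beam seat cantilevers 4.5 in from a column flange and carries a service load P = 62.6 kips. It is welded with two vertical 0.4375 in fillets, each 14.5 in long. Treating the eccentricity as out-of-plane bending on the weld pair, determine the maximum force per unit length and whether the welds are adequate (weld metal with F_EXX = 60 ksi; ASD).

f_max ≈ 4.56 kip/in; adequate

L_w = 2 × 14.5 = 29 in; section modulus (unit throat) S = 2 × L²/6 = 70.08 in².
Direct shear f_v = P/L_w = 62.6/29 = 2.159 kip/in.
Moment M = P × e = 62.6 × 4.5 = 281.7 kip·in; bending f_b = M/S = 4.02 kip/in.
f_max = √(f_v² + f_b²) = √(2.159² + 4.02²) = 4.562 kip/in.
r_n/Ω = (1/2.0) × 0.6 × 60 × (0.707 × 0.4375) = 5.568 kip/in → adequate.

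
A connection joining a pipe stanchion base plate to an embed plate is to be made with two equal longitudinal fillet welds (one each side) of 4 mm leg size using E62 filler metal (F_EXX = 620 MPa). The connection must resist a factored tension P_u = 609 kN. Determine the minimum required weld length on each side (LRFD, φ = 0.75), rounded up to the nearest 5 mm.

Throat t_e = 0.707 × 4 = 2.828 mm.
φr_n = 0.75 × 0.6 × 620 × 2.828 × 10⁻³ = 0.789 kN/mm.
L_req = P_u / φr_n = 609 / 0.789 = 771.9 mm total.
Per side: 771.9 / 2 = 385.9 mm.
Round up → use L = 390 mm on each side.

L = 390 mm on each side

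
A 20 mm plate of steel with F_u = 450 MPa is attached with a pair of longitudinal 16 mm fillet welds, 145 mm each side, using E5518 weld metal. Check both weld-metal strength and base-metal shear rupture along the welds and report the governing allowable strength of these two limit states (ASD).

E55XX → F_EXX = 550 MPa.
t_e = 0.707 × 16 = 11.31 mm; L = 290 mm.
Weld metal: R_n/Ω = (1/2.0) × 0.6 × 550 × 11.31 × 290 × 10⁻³ = 541.3 kN.
Base metal (shear rupture): R_n/Ω = (1/2.0) × 0.6 × 450 × 20 × 290 × 10⁻³ = 783 kN.
Governing: weld metal.

R_n/Ω ≈ 541 kN (weld metal governs)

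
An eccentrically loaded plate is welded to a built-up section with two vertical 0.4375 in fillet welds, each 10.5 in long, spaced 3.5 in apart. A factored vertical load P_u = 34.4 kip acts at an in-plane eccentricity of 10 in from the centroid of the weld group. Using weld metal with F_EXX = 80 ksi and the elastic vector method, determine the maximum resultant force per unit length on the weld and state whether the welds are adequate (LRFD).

f_max ≈ 8.07 kip/in; adequate

Total weld length L_w = 21 in. Treat welds as unit-width lines.
Polar moment about centroid: J = 2[d³/12 + d(b/2)²] = 2[10.5³/12 + 10.5×1.75²] = 257.2 in³.
Direct shear f_v = P/L_w = 34.4 / 21 = 1.638 kip/in (vertical).
Torsion M = P·e = 34.4 × 10 = 344 kip·in.
Critical point at (x, y) = (1.75, 5.25) from centroid. f_tx = M·y/J = 7.02 kip/in; f_ty = M·x/J = 2.34 kip/in.
Resultant f_max = √[f_tx² + (f_v + f_ty)²] = √[7.02² + (1.638 + 2.34)²] = 8.069 kip/in.
Capacity per unit length: φr_n = 0.75 × 0.6 × 80 × (0.707 × 0.4375) = 11.14 kip/in.
8.069 ≤ 11.14 → adequate.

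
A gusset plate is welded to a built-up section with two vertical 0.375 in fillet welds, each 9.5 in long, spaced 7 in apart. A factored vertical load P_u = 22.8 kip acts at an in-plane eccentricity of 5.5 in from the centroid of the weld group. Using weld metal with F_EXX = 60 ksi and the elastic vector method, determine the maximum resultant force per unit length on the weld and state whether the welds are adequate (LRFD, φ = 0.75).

Total weld length L_w = 19 in. Treat welds as unit-width lines.
Polar moment about centroid: J = 2[d³/12 + d(b/2)²] = 2[9.5³/12 + 9.5×3.5²] = 375.6 in³.
Direct shear f_v = P/L_w = 22.8 / 19 = 1.2 kip/in (vertical).
Torsion M = P·e = 22.8 × 5.5 = 125.4 kip·in.
Critical point at (x, y) = (3.5, 4.75) from centroid. f_tx = M·y/J = 1.586 kip/in; f_ty = M·x/J = 1.168 kip/in.
Resultant f_max = √[f_tx² + (f_v + f_ty)²] = √[1.586² + (1.2 + 1.168)²] = 2.85 kip/in.
Capacity per unit length: φr_n = 0.75 × 0.6 × 60 × (0.707 × 0.375) = 7.158 kip/in.
2.85 ≤ 7.158 → adequate.

f_max ≈ 2.85 kip/in; adequate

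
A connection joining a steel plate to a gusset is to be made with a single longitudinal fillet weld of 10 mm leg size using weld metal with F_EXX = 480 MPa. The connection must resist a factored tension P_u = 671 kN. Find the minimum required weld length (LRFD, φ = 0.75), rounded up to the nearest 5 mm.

L = 440 mm

Throat t_e = 0.707 × 10 = 7.07 mm.
φr_n = 0.75 × 0.6 × 480 × 7.07 × 10⁻³ = 1.527 kN/mm.
L_req = P_u / φr_n = 671 / 1.527 = 439.4 mm total.
Round up → use L = 440 mm.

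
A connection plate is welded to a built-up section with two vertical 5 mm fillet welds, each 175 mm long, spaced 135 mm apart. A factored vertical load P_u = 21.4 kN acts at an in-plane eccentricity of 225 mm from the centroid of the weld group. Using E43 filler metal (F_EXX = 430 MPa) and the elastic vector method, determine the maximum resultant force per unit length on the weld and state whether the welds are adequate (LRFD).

Total weld length L_w = 350 mm. Treat welds as unit-width lines.
Polar moment about centroid: J = 2[d³/12 + d(b/2)²] = 2[175³/12 + 175×67.5²] = 2488000 mm³.
Direct shear f_v = P/L_w = 21.4×10³ / 350 = 61.14 N/mm (vertical).
Torsion M = P·e = 21.4×10³ × 225 = 4815000 N·mm.
Critical point at (x, y) = (67.5, 87.5) from centroid. f_tx = M·y/J = 169.3 N/mm; f_ty = M·x/J = 130.6 N/mm.
Resultant f_max = √[f_tx² + (f_v + f_ty)²] = √[169.3² + (61.14 + 130.6)²] = 255.8 N/mm.
Capacity per unit length: φr_n = 0.75 × 0.6 × 430 × (0.707 × 5) = 684 N/mm.
255.8 ≤ 684 → adequate.

f_max ≈ 256 N/mm; adequate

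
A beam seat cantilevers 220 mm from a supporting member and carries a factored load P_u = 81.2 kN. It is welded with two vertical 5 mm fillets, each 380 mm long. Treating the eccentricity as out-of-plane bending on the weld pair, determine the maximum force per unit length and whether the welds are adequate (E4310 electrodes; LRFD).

f_max ≈ 386 N/mm; adequate

E43XX → F_EXX = 430 MPa.
L_w = 2 × 380 = 760 mm; section modulus (unit throat) S = 2 × L²/6 = 48130 mm².
Direct shear f_v = P/L_w = 81.2×10³/760 = 106.8 N/mm.
Moment M = P × e = 81.2×10³ × 220 = 17864000 N·mm; bending f_b = M/S = 371.1 N/mm.
f_max = √(f_v² + f_b²) = √(106.8² + 371.1²) = 386.2 N/mm.
φr_n = 0.75 × 0.6 × 430 × (0.707 × 5) = 684 N/mm → adequate.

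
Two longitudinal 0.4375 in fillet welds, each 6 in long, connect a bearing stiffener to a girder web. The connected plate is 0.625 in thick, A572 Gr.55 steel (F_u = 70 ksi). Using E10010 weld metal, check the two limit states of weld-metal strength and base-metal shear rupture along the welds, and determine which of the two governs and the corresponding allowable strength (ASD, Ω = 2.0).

R_n/Ω ≈ 111 kip (weld metal governs)

E100XX → F_EXX = 100 ksi.
t_e = 0.707 × 0.4375 = 0.3093 in; L = 12 in.
Weld metal: R_n/Ω = (1/2.0) × 0.6 × 100 × 0.3093 × 12 = 111.4 kip.
Base metal (shear rupture): R_n/Ω = (1/2.0) × 0.6 × 70 × 0.625 × 12 = 157.5 kip.
Governing: weld metal.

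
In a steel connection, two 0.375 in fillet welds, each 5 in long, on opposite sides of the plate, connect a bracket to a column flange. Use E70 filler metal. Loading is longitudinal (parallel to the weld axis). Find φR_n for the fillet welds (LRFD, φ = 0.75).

E70XX → F_EXX = 70 ksi.
Effective throat t_e = 0.707 × 0.375 = 0.2651 in.
Total length L = 10 in; A_we = 0.2651 × 10 = 2.651 in².
F_nw = 0.6 F_EXX = 0.6 × 70 = 42 ksi.
φR_n = 0.75 × 42 × 2.651 = 83.51 kips.

φR_n ≈ 83.5 kips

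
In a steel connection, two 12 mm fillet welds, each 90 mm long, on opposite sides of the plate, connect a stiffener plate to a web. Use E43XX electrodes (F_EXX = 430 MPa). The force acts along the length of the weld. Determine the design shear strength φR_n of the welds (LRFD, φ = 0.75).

φR_n ≈ 295 kN

Effective throat t_e = 0.707 × 12 = 8.484 mm.
Total length L = 180 mm; A_we = 8.484 × 180 = 1527 mm².
F_nw = 0.6 F_EXX = 0.6 × 430 = 258 MPa.
φR_n = 0.75 × 258 × 1527 × 10⁻³ = 295.5 kN.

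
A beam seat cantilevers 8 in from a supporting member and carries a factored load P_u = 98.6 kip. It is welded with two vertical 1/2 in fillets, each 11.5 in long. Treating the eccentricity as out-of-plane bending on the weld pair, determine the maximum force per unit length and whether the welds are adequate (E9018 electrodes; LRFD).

f_max ≈ 18.4 kip/in; NOT adequate

E90XX → F_EXX = 90 ksi.
L_w = 2 × 11.5 = 23 in; section modulus (unit throat) S = 2 × L²/6 = 44.08 in².
Direct shear f_v = P/L_w = 98.6/23 = 4.287 kip/in.
Moment M = P × e = 98.6 × 8 = 788.8 kip·in; bending f_b = M/S = 17.89 kip/in.
f_max = √(f_v² + f_b²) = √(4.287² + 17.89²) = 18.4 kip/in.
φr_n = 0.75 × 0.6 × 90 × (0.707 × 0.5) = 14.32 kip/in → NOT adequate.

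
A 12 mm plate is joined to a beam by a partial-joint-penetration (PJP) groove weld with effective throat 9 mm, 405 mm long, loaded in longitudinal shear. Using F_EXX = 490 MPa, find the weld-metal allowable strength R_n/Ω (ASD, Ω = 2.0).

R_n/Ω ≈ 536 kN

Effective throat (given) t_e = 9 mm.
A_we = 9 × 405 = 3645 mm².
F_nw = 0.6 F_EXX = 294 MPa.
R_n/Ω = (294 × 3645) / 2.0 × 10⁻³ = 535.8 kN.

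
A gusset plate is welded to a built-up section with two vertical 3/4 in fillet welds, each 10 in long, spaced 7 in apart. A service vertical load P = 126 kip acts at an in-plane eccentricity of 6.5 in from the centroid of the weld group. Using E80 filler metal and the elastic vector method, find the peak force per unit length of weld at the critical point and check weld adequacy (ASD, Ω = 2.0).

f_max ≈ 16.6 kip/in; NOT adequate

E80XX → F_EXX = 80 ksi.
Total weld length L_w = 20 in. Treat welds as unit-width lines.
Polar moment about centroid: J = 2[d³/12 + d(b/2)²] = 2[10³/12 + 10×3.5²] = 411.7 in³.
Direct shear f_v = P/L_w = 126 / 20 = 6.3 kip/in (vertical).
Torsion M = P·e = 126 × 6.5 = 819 kip·in.
Critical point at (x, y) = (3.5, 5) from centroid. f_tx = M·y/J = 9.947 kip/in; f_ty = M·x/J = 6.963 kip/in.
Resultant f_max = √[f_tx² + (f_v + f_ty)²] = √[9.947² + (6.3 + 6.963)²] = 16.58 kip/in.
Capacity per unit length: r_n/Ω = (1/2.0) × 0.6 × 80 × (0.707 × 0.75) = 12.73 kip/in.
16.58 > 12.73 → NOT adequate.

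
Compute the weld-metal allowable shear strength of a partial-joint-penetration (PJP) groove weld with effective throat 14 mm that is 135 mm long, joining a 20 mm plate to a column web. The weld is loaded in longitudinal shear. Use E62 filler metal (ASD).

E62XX → F_EXX = 620 MPa.
Effective throat (given) t_e = 14 mm.
A_we = 14 × 135 = 1890 mm².
F_nw = 0.6 F_EXX = 372 MPa.
R_n/Ω = (372 × 1890) / 2.0 × 10⁻³ = 351.5 kN.

R_n/Ω ≈ 352 kN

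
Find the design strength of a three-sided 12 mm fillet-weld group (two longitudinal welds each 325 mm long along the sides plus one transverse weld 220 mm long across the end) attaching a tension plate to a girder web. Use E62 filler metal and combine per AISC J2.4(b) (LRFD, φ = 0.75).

E62XX → F_EXX = 620 MPa.
t_e = 0.707 × 12 = 8.484 mm.
R_nwl = 0.6 × 620 × 8.484 × 650 × 10⁻³ = 2051 kN (longitudinal, 2 welds).
R_nwt = 0.6 × 620 × 8.484 × 220 × 10⁻³ = 694.3 kN (transverse, base value).
(i) R_nwl + R_nwt = 2746 kN; (ii) 0.85 R_nwl + 1.5 R_nwt = 2785 kN.
R_n = max = 2785 kN [governs: (ii)]; φR_n = 2089 kN.

φR_n ≈ 2090 kN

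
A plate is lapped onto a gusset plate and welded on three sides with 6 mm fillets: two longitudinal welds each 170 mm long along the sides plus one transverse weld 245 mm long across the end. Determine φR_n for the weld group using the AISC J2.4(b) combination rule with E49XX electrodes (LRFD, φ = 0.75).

φR_n ≈ 614 kN

E49XX → F_EXX = 490 MPa.
t_e = 0.707 × 6 = 4.242 mm.
R_nwl = 0.6 × 490 × 4.242 × 340 × 10⁻³ = 424 kN (longitudinal, 2 welds).
R_nwt = 0.6 × 490 × 4.242 × 245 × 10⁻³ = 305.6 kN (transverse, base value).
(i) R_nwl + R_nwt = 729.6 kN; (ii) 0.85 R_nwl + 1.5 R_nwt = 818.8 kN.
R_n = max = 818.8 kN [governs: (ii)]; φR_n = 614.1 kN.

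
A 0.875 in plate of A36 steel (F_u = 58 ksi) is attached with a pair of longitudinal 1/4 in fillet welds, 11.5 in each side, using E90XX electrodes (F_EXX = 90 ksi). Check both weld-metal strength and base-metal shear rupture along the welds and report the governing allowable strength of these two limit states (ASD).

t_e = 0.707 × 0.25 = 0.1767 in; L = 23 in.
Weld metal: R_n/Ω = (1/2.0) × 0.6 × 90 × 0.1767 × 23 = 109.8 kip.
Base metal (shear rupture): R_n/Ω = (1/2.0) × 0.6 × 58 × 0.875 × 23 = 350.2 kip.
Governing: weld metal.

R_n/Ω ≈ 110 kip (weld metal governs)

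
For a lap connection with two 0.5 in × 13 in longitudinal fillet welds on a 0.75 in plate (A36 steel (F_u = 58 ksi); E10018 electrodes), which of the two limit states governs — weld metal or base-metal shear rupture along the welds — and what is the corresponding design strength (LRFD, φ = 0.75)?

φR_n ≈ 414 kip (weld metal governs)

E100XX → F_EXX = 100 ksi.
t_e = 0.707 × 0.5 = 0.3535 in; L = 26 in.
Weld metal: φR_n = 0.75 × 0.6 × 100 × 0.3535 × 26 = 413.6 kip.
Base metal (shear rupture): φR_n = 0.75 × 0.6 × 58 × 0.75 × 26 = 508.9 kip.
Governing: weld metal.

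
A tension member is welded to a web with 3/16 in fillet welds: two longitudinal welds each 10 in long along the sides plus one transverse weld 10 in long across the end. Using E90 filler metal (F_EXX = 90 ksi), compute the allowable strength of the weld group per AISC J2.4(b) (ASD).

R_n/Ω ≈ 115 kips

t_e = 0.707 × 0.1875 = 0.1326 in.
R_nwl = 0.6 × 90 × 0.1326 × 20 = 143.2 kips (longitudinal, 2 welds).
R_nwt = 0.6 × 90 × 0.1326 × 10 = 71.58 kips (transverse, base value).
(i) R_nwl + R_nwt = 214.8 kips; (ii) 0.85 R_nwl + 1.5 R_nwt = 229.1 kips.
R_n = max = 229.1 kips [governs: (ii)]; R_n/Ω = 114.5 kips.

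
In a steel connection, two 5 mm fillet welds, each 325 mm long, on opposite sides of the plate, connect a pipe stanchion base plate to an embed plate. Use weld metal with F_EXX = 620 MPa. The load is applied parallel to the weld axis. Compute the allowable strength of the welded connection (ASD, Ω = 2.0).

Effective throat t_e = 0.707 × 5 = 3.535 mm.
Total length L = 650 mm; A_we = 3.535 × 650 = 2298 mm².
F_nw = 0.6 F_EXX = 0.6 × 620 = 372 MPa.
R_n = 372 × 2298 × 10⁻³ = 854.8 kN; R_n/Ω = 854.8/2.0 = 427.4 kN.

R_n/Ω ≈ 427 kN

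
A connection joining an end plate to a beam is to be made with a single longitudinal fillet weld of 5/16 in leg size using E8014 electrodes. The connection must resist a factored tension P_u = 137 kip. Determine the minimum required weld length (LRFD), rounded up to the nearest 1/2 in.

L = 17.5 in

E80XX → F_EXX = 80 ksi.
Throat t_e = 0.707 × 0.3125 = 0.2209 in.
φr_n = 0.75 × 0.6 × 80 × 0.2209 = 7.954 kip/in.
L_req = P_u / φr_n = 137 / 7.954 = 17.22 in total.
Round up → use L = 17.5 in.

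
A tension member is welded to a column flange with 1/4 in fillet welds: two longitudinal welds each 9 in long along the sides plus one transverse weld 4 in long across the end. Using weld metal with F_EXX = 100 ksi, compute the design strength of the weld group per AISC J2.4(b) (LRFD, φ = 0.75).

φR_n ≈ 175 kips

t_e = 0.707 × 0.25 = 0.1767 in.
R_nwl = 0.6 × 100 × 0.1767 × 18 = 190.9 kips (longitudinal, 2 welds).
R_nwt = 0.6 × 100 × 0.1767 × 4 = 42.42 kips (transverse, base value).
(i) R_nwl + R_nwt = 233.3 kips; (ii) 0.85 R_nwl + 1.5 R_nwt = 225.9 kips.
R_n = max = 233.3 kips [governs: (i)]; φR_n = 175 kips.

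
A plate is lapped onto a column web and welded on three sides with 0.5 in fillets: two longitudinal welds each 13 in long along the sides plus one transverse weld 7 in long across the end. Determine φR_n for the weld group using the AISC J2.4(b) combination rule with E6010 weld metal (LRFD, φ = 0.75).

φR_n ≈ 315 kips

E60XX → F_EXX = 60 ksi.
t_e = 0.707 × 0.5 = 0.3535 in.
R_nwl = 0.6 × 60 × 0.3535 × 26 = 330.9 kips (longitudinal, 2 welds).
R_nwt = 0.6 × 60 × 0.3535 × 7 = 89.08 kips (transverse, base value).
(i) R_nwl + R_nwt = 420 kips; (ii) 0.85 R_nwl + 1.5 R_nwt = 414.9 kips.
R_n = max = 420 kips [governs: (i)]; φR_n = 315 kips.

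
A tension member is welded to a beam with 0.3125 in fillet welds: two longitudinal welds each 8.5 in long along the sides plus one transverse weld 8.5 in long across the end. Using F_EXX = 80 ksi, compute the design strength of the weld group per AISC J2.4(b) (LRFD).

φR_n ≈ 216 kip

t_e = 0.707 × 0.3125 = 0.2209 in.
R_nwl = 0.6 × 80 × 0.2209 × 17 = 180.3 kip (longitudinal, 2 welds).
R_nwt = 0.6 × 80 × 0.2209 × 8.5 = 90.14 kip (transverse, base value).
(i) R_nwl + R_nwt = 270.4 kip; (ii) 0.85 R_nwl + 1.5 R_nwt = 288.5 kip.
R_n = max = 288.5 kip [governs: (ii)]; φR_n = 216.3 kip.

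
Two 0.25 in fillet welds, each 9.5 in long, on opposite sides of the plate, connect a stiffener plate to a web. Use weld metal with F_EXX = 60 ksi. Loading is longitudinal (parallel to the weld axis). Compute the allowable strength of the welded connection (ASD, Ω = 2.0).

Effective throat t_e = 0.707 × 0.25 = 0.1767 in.
Total length L = 19 in; A_we = 0.1767 × 19 = 3.358 in².
F_nw = 0.6 F_EXX = 0.6 × 60 = 36 ksi.
R_n = 36 × 3.358 = 120.9 kip; R_n/Ω = 120.9/2.0 = 60.45 kip.

R_n/Ω ≈ 60.4 kip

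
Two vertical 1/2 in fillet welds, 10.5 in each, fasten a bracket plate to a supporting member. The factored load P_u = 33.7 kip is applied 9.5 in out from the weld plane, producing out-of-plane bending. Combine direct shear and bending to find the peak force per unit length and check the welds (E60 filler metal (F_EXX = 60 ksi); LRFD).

f_max ≈ 8.86 kip/in; adequate

L_w = 2 × 10.5 = 21 in; section modulus (unit throat) S = 2 × L²/6 = 36.75 in².
Direct shear f_v = P/L_w = 33.7/21 = 1.605 kip/in.
Moment M = P × e = 33.7 × 9.5 = 320.15 kip·in; bending f_b = M/S = 8.712 kip/in.
f_max = √(f_v² + f_b²) = √(1.605² + 8.712²) = 8.858 kip/in.
φr_n = 0.75 × 0.6 × 60 × (0.707 × 0.5) = 9.544 kip/in → adequate.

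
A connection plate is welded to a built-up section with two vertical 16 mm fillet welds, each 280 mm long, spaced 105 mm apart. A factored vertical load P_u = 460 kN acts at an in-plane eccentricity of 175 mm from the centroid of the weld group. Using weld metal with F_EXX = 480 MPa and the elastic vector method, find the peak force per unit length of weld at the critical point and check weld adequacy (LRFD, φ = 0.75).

f_max ≈ 2710 N/mm; NOT adequate

Total weld length L_w = 560 mm. Treat welds as unit-width lines.
Polar moment about centroid: J = 2[d³/12 + d(b/2)²] = 2[280³/12 + 280×52.5²] = 5202000 mm³.
Direct shear f_v = P/L_w = 460×10³ / 560 = 821.4 N/mm (vertical).
Torsion M = P·e = 460×10³ × 175 = 80500000 N·mm.
Critical point at (x, y) = (52.5, 140) from centroid. f_tx = M·y/J = 2166 N/mm; f_ty = M·x/J = 812.4 N/mm.
Resultant f_max = √[f_tx² + (f_v + f_ty)²] = √[2166² + (821.4 + 812.4)²] = 2713 N/mm.
Capacity per unit length: φr_n = 0.75 × 0.6 × 480 × (0.707 × 16) = 2443 N/mm.
2713 > 2443 → NOT adequate.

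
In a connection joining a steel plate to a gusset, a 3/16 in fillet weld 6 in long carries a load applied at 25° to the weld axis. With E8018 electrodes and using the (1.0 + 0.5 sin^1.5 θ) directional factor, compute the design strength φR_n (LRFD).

φR_n ≈ 32.6 kip

E80XX → F_EXX = 80 ksi.
t_e = 0.707 × 0.1875 = 0.1326 in; A_we = 0.1326 × 6 = 0.7954 in².
Directional factor: 1.0 + 0.5 sin^1.5(25°) = 1.137.
F_nw = 0.6 × 80 × 1.137 = 54.59 ksi.
φR_n = 0.75 × 54.59 × 0.7954 = 32.57 kip.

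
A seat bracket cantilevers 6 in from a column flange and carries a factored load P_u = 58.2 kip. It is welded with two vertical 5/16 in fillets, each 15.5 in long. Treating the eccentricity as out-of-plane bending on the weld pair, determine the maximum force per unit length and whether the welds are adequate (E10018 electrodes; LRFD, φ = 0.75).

f_max ≈ 4.75 kip/in; adequate

E100XX → F_EXX = 100 ksi.
L_w = 2 × 15.5 = 31 in; section modulus (unit throat) S = 2 × L²/6 = 80.08 in².
Direct shear f_v = P/L_w = 58.2/31 = 1.877 kip/in.
Moment M = P × e = 58.2 × 6 = 349.2 kip·in; bending f_b = M/S = 4.36 kip/in.
f_max = √(f_v² + f_b²) = √(1.877² + 4.36²) = 4.747 kip/in.
φr_n = 0.75 × 0.6 × 100 × (0.707 × 0.3125) = 9.942 kip/in → adequate.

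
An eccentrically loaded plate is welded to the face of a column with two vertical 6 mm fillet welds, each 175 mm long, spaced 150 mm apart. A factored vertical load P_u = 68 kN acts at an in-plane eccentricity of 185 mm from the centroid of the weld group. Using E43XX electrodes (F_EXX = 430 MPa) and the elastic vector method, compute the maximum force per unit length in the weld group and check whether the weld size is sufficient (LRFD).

Total weld length L_w = 350 mm. Treat welds as unit-width lines.
Polar moment about centroid: J = 2[d³/12 + d(b/2)²] = 2[175³/12 + 175×75²] = 2862000 mm³.
Direct shear f_v = P/L_w = 68×10³ / 350 = 194.3 N/mm (vertical).
Torsion M = P·e = 68×10³ × 185 = 12580000 N·mm.
Critical point at (x, y) = (75, 87.5) from centroid. f_tx = M·y/J = 384.6 N/mm; f_ty = M·x/J = 329.7 N/mm.
Resultant f_max = √[f_tx² + (f_v + f_ty)²] = √[384.6² + (194.3 + 329.7)²] = 650 N/mm.
Capacity per unit length: φr_n = 0.75 × 0.6 × 430 × (0.707 × 6) = 820.8 N/mm.
650 ≤ 820.8 → adequate.

f_max ≈ 650 N/mm; adequate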